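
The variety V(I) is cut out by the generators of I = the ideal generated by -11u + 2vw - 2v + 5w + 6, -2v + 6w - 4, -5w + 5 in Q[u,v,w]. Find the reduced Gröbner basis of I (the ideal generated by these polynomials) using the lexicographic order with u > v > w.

f_1 = -11u + 2vw - 2v + 5w + 6, LT = u.
f_2 = -2v + 6w - 4, LT = v.
f_3 = -5w + 5, LT = w.

The S-polynomials (S(f_1,f_2), S(f_1,f_3), S(f_2,f_3)) all reduce to 0 modulo the current basis, so we have a Gröbner basis.

G = {u - 1, v - 1, w - 1}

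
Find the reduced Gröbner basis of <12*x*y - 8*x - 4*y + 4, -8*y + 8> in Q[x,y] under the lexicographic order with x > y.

f_1 = 12*x*y - 8*x - 4*y + 4, LT = x*y.
f_2 = -8*y + 8, LT = y.

S(f_1,f_2): lcm = x*y. S = 1/3*x - 1/3*y + 1/3.
  leading term x: no divisor's leading term divides it; move 1/3*x to the remainder.
  leading term y: subtract (1/24)·f_2 from -1/3*y + 1/3 → 0
  remainder 1/3*x ≠ 0; add g_3 = 1/3*x to the basis.

The other S-polynomials (S(f_1,g_3), S(f_2,g_3)) all reduce to 0 modulo the current basis, so we have a Gröbner basis.
Inter-reduce: drop elements whose leading term is divisible by another's, tail-reduce, and make monic.

G = {x, y - 1}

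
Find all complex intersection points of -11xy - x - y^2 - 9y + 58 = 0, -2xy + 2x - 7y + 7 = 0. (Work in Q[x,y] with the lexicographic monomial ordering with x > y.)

Compute a lex Gröbner basis by Buchberger's algorithm.
f_1 = -11xy - x - y^2 - 9y + 58, LT = xy.
f_2 = -2xy + 2x - 7y + 7, LT = xy.

S(f_1,f_2): lcm = xy. S = 12/11x + 1/11y^2 - 59/22y - 39/22.
  leading term x: no divisor's leading term divides it; move 12/11x to the remainder.
  leading term y^2: no divisor's leading term divides it; move 1/11y^2 to the remainder.
  leading term y: no divisor's leading term divides it; move -59/22y to the remainder.
  leading term 1: no divisor's leading term divides it; move -39/22 to the remainder.
  remainder 12/11x + 1/11y^2 - 59/22y - 39/22 ≠ 0; add h_3 = 12/11x + 1/11y^2 - 59/22y - 39/22 to the basis.

S(f_1,h_3): lcm = xy. S = 1/11x - 1/12y^3 + 673/264y^2 + 215/88y - 58/11.
  leading term x: subtract (1/12)·h_3 from 1/11x - 1/12y^3 + 673/264y^2 + 215/88y - 58/11 → -1/12y^3 + 61/24y^2 + 8/3y - 41/8
  leading term y^3: no divisor's leading term divides it; move -1/12y^3 to the remainder.
  leading term y^2: no divisor's leading term divides it; move 61/24y^2 to the remainder.
  leading term y: no divisor's leading term divides it; move 8/3y to the remainder.
  leading term 1: no divisor's leading term divides it; move -41/8 to the remainder.
  remainder -1/12y^3 + 61/24y^2 + 8/3y - 41/8 ≠ 0; add h_4 = -1/12y^3 + 61/24y^2 + 8/3y - 41/8 to the basis.

The other S-polynomials (S(f_2,h_3), S(f_1,h_4), S(f_2,h_4), S(h_3,h_4)) all reduce to 0 modulo the current basis, so we have a Gröbner basis.
Inter-reduce: drop elements whose leading term is divisible by another's, tail-reduce, and make monic.
Reduced Gröbner basis: {x + 1/12y^2 - 59/24y - 13/8, y^3 - 61/2y^2 - 32y + 123/2}.

From the last basis element, y^3 - 61/2y^2 - 32y + 123/2 = 0, so y takes values in {1, 59/4 - sqrt(4465)/4, 59/4 + sqrt(4465)/4}. Each choice, substituted upward through the basis, yields the corresponding point(s) of the solution set.
  y = 1: the earlier basis element becomes x - 4 = 0, giving x = 4 — point (4, 1).
  y = 59/4 - sqrt(4465)/4: the earlier basis element becomes x + 7/2 = 0, giving x = -7/2 — point (-7/2, 59/4 - sqrt(4465)/4).
  y = 59/4 + sqrt(4465)/4: the earlier basis element becomes x + 7/2 = 0, giving x = -7/2 — point (-7/2, 59/4 + sqrt(4465)/4).
This is the nonlinear analogue of row-reducing a linear system.

{(4, 1), (-7/2, 59/4 - sqrt(4465)/4), (-7/2, 59/4 + sqrt(4465)/4)}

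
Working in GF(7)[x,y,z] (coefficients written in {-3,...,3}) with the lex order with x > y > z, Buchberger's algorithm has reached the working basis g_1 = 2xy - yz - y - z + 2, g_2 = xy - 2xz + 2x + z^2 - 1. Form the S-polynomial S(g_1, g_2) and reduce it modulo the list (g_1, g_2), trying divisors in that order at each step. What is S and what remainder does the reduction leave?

lcm(LM(g_1), LM(g_2)) = xy.
S = (lcm/LT(g_1))·g_1 − (lcm/LT(g_2))·g_2 = 2xz - 2x + 3yz + 3y - z^2 + 3z + 2.
Reduce S modulo (g_1, g_2) in that order:
  leading term xz: no divisor's leading term divides it; move 2xz to the remainder.
  leading term x: no divisor's leading term divides it; move -2x to the remainder.
  leading term yz: no divisor's leading term divides it; move 3yz to the remainder.
  leading term y: no divisor's leading term divides it; move 3y to the remainder.
  leading term z^2: no divisor's leading term divides it; move -z^2 to the remainder.
  leading term z: no divisor's leading term divides it; move 3z to the remainder.
  leading term 1: no divisor's leading term divides it; move 2 to the remainder.
The remainder 2xz - 2x + 3yz + 3y - z^2 + 3z + 2 is nonzero, so it would be added as the next basis element.

S(g_1, g_2) = 2xz - 2x + 3yz + 3y - z^2 + 3z + 2; remainder on division = 2xz - 2x + 3yz + 3y - z^2 + 3z + 2.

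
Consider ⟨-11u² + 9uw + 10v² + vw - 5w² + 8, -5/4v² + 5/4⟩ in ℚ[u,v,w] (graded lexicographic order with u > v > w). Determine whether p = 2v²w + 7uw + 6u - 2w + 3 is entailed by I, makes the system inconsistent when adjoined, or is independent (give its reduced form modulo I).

2v²w + 7uw + 6u - 2w + 3 is independent of I; its normal form modulo I is 7uw + 6u + 3.

First compute the reduced Gröbner basis of I by Buchberger's algorithm.
f_1 = -11u² + 9uw + 10v² + vw - 5w² + 8, LT = u².
f_2 = -5/4v² + 5/4, LT = v².

The S-polynomials (S(f_1,f_2)) all reduce to 0 modulo the current basis, so we have a Gröbner basis.
Inter-reduce: drop elements whose leading term is divisible by another's, tail-reduce, and make monic.
Reduced Gröbner basis: {u² - 9/11uw - 1/11vw + 5/11w² - 18/11, v² - 1}.
Label its elements g_1 = u² - 9/11uw - 1/11vw + 5/11w² - 18/11, g_2 = v² - 1.

Reduce p = 2v²w + 7uw + 6u - 2w + 3 modulo G:
  leading term v²w: subtract (2w)·g_2 from 2v²w + 7uw + 6u - 2w + 3 → 7uw + 6u + 3
  leading term uw: no divisor's leading term divides it; move 7uw to the remainder.
  leading term u: no divisor's leading term divides it; move 6u to the remainder.
  leading term 1: no divisor's leading term divides it; move 3 to the remainder.
  normal form = 7uw + 6u + 3.
The normal form is nonzero, so p ∉ I. Since p minus its normal form lies in I, I + (p) = I + (r) where r = 7uw + 6u + 3; decide whether this ideal is the whole ring.
Run Buchberger on G together with r (pairs among the g_i already reduce to 0 since G is a Gröbner basis):
g_1 = u² - 9/11uw - 1/11vw + 5/11w² - 18/11, LT = u².
g_2 = v² - 1, LT = v².
r = 7uw + 6u + 3, LT = uw.

S(g_1,r): lcm = u²w. S = -9/11uw² - 1/11vw² + 5/11w³ - 6/7u² - 3/7u - 18/11w.
  reduce S modulo (g_1, g_2, r):
  remainder -1/11vw² + 5/11w³ - 6/77vw + 30/77w² - 3/7u - 9/7w - 108/77 ≠ 0; add m_4 = -1/11vw² + 5/11w³ - 6/77vw + 30/77w² - 3/7u - 9/7w - 108/77 to the basis.

S(g_2,m_4): lcm = v²w². S = 5vw³ - 6/7v²w + 30/7vw² - 33/7uv - 99/7vw - w² - 108/7v.
  reduce S modulo (g_1, g_2, r, m_4):
  remainder 25w⁴ + 150/7w³ - 33/7uv - 99/7vw - 502/7w² + 990/49u - 108/7v - 78w + 495/49 ≠ 0; add m_5 = 25w⁴ + 150/7w³ - 33/7uv - 99/7vw - 502/7w² + 990/49u - 108/7v - 78w + 495/49 to the basis.

The other S-polynomials (S(g_1,g_2), S(g_2,r), S(g_1,m_4), S(r,m_4), S(g_1,m_5), S(g_2,m_5), S(r,m_5), S(m_4,m_5)) all reduce to 0 modulo the current basis, so we have a Gröbner basis.
Inter-reduce: drop elements whose leading term is divisible by another's, tail-reduce, and make monic.
Reduced Gröbner basis: {w⁴ + 6/7w³ - 33/175uv - 99/175vw - 502/175w² + 198/245u - 108/175v - 78/25w + 99/245, vw² - 5w³ + 6/7vw - 30/7w² + 33/7u + 99/7w + 108/7, u² - 1/11vw + 5/11w² + 54/77u - 9/7, uw + 6/7u + 3/7, v² - 1}.
The reduced Gröbner basis of I + (p) is {w⁴ + 6/7w³ - 33/175uv - 99/175vw - 502/175w² + 198/245u - 108/175v - 78/25w + 99/245, vw² - 5w³ + 6/7vw - 30/7w² + 33/7u + 99/7w + 108/7, u² - 1/11vw + 5/11w² + 54/77u - 9/7, uw + 6/7u + 3/7, v² - 1} ≠ {1}, a proper ideal, so the enlarged system stays consistent: p is independent of I, with normal form 7uw + 6u + 3.

Ideal membership is decidable via reduction modulo a Gröbner basis.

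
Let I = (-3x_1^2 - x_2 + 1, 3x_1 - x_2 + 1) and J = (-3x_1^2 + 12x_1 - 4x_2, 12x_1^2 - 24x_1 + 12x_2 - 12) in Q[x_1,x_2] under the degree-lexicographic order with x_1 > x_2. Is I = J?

No, the ideals differ.

Equality of ideals is decidable: compute both reduced Gröbner bases (unique for the ordering) and check whether they agree.
Buchberger on the first generating set:
f_1 = -3x_1^2 - x_2 + 1, LT = x_1^2.
f_2 = 3x_1 - x_2 + 1, LT = x_1.

S(f_1,f_2): lcm = x_1^2. S = 1/3x_1x_2 - 1/3x_1 + 1/3x_2 - 1/3.
  reduce S modulo (f_1, f_2):
  remainder 1/9x_2^2 + 1/9x_2 - 2/9 ≠ 0; add g_3 = 1/9x_2^2 + 1/9x_2 - 2/9 to the basis.

The other S-polynomials (S(f_1,g_3), S(f_2,g_3)) all reduce to 0 modulo the current basis, so we have a Gröbner basis.
Inter-reduce: drop elements whose leading term is divisible by another's, tail-reduce, and make monic.
Reduced Gröbner basis: {x_2^2 + x_2 - 2, x_1 - 1/3x_2 + 1/3}.

Buchberger on the second generating set:
h_1 = -3x_1^2 + 12x_1 - 4x_2, LT = x_1^2.
h_2 = 12x_1^2 - 24x_1 + 12x_2 - 12, LT = x_1^2.

S(h_1,h_2): lcm = x_1^2. S = -2x_1 + 1/3x_2 + 1.
  reduce S modulo (h_1, h_2):
  remainder -2x_1 + 1/3x_2 + 1 ≠ 0; add k_3 = -2x_1 + 1/3x_2 + 1 to the basis.

S(h_1,k_3): lcm = x_1^2. S = 1/6x_1x_2 - 7/2x_1 + 4/3x_2.
  reduce S modulo (h_1, h_2, k_3):
  remainder 1/36x_2^2 + 5/6x_2 - 7/4 ≠ 0; add k_4 = 1/36x_2^2 + 5/6x_2 - 7/4 to the basis.

The other S-polynomials (S(h_2,k_3), S(h_1,k_4), S(h_2,k_4), S(k_3,k_4)) all reduce to 0 modulo the current basis, so we have a Gröbner basis.
Inter-reduce: drop elements whose leading term is divisible by another's, tail-reduce, and make monic.
Reduced Gröbner basis: {x_2^2 + 30x_2 - 63, x_1 - 1/6x_2 - 1/2}.

The bases are distinct; the ideals are different.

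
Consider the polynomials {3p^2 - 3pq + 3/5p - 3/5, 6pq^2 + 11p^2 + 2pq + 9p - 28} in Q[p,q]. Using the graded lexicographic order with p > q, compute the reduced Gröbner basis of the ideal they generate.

f_1 = 3p^2 - 3pq + 3/5p - 3/5, LT = p^2.
f_2 = 6pq^2 + 11p^2 + 2pq + 9p - 28, LT = pq^2.

S(f_1,f_2): lcm = p^2q^2. S = -pq^3 - 11/6p^3 - 1/3p^2q + 1/5pq^2 - 3/2p^2 - 1/5q^2 + 14/3p.
  leading term pq^3: subtract (-1/6q)·f_2 from -pq^3 - 11/6p^3 - 1/3p^2q + 1/5pq^2 - 3/2p^2 - 1/5q^2 + 14/3p → -11/6p^3 + 3/2p^2q + 8/15pq^2 - 3/2p^2 + 3/2pq - 1/5q^2 + 14/3p - 14/3q
  leading term p^3: subtract (-11/18p)·f_1 from -11/6p^3 + 3/2p^2q + 8/15pq^2 - 3/2p^2 + 3/2pq - 1/5q^2 + 14/3p - 14/3q → -1/3p^2q + 8/15pq^2 - 17/15p^2 + 3/2pq - 1/5q^2 + 43/10p - 14/3q
  leading term p^2q: subtract (-1/9q)·f_1 from -1/3p^2q + 8/15pq^2 - 17/15p^2 + 3/2pq - 1/5q^2 + 43/10p - 14/3q → 1/5pq^2 - 17/15p^2 + 47/30pq - 1/5q^2 + 43/10p - 71/15q
  leading term pq^2: subtract (1/30)·f_2 from 1/5pq^2 - 17/15p^2 + 47/30pq - 1/5q^2 + 43/10p - 71/15q → -3/2p^2 + 3/2pq - 1/5q^2 + 4p - 71/15q + 14/15
  leading term p^2: subtract (-1/2)·f_1 from -3/2p^2 + 3/2pq - 1/5q^2 + 4p - 71/15q + 14/15 → -1/5q^2 + 43/10p - 71/15q + 19/30
  leading term q^2: no divisor's leading term divides it; move -1/5q^2 to the remainder.
  leading term p: no divisor's leading term divides it; move 43/10p to the remainder.
  leading term q: no divisor's leading term divides it; move -71/15q to the remainder.
  leading term 1: no divisor's leading term divides it; move 19/30 to the remainder.
  remainder -1/5q^2 + 43/10p - 71/15q + 19/30 ≠ 0; add g_3 = -1/5q^2 + 43/10p - 71/15q + 19/30 to the basis.

The other S-polynomials (S(f_1,g_3), S(f_2,g_3)) all reduce to 0 modulo the current basis, so we have a Gröbner basis.
Inter-reduce: drop elements whose leading term is divisible by another's, tail-reduce, and make monic.

G = {p^2 - pq + 1/5p - 1/5, q^2 - 43/2p + 71/3q - 19/6}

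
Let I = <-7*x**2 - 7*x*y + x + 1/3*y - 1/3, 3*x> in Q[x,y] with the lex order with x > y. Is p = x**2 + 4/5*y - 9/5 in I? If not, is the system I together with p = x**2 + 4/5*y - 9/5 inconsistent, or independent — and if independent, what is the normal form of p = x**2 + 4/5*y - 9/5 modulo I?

First compute the reduced Gröbner basis of I by Buchberger's algorithm.
f_1 = -7*x**2 - 7*x*y + x + 1/3*y - 1/3, LT = x**2.
f_2 = 3*x, LT = x.

S(f_1,f_2): lcm = x**2. S = x*y - 1/7*x - 1/21*y + 1/21.
  leading term x*y: subtract (1/3*y)·f_2 from x*y - 1/7*x - 1/21*y + 1/21 → -1/7*x - 1/21*y + 1/21
  leading term x: subtract (-1/21)·f_2 from -1/7*x - 1/21*y + 1/21 → -1/21*y + 1/21
  leading term y: no divisor's leading term divides it; move -1/21*y to the remainder.
  leading term 1: no divisor's leading term divides it; move 1/21 to the remainder.
  remainder -1/21*y + 1/21 ≠ 0; add h_3 = -1/21*y + 1/21 to the basis.

S(f_1,h_3): leading monomials are coprime, so the S-polynomial reduces to 0 (Buchberger's first criterion).
S(f_2,h_3): leading monomials are coprime, so the S-polynomial reduces to 0 (Buchberger's first criterion).
Every S-polynomial of the final basis reduces to 0, so we have a Gröbner basis.
Inter-reduce: drop elements whose leading term is divisible by another's, tail-reduce, and make monic.
Reduced Gröbner basis: {x, y - 1}.
Label its elements g_1 = x, g_2 = y - 1.

Reduce p = x**2 + 4/5*y - 9/5 modulo G:
  leading term x**2: subtract (x)·g_1 from x**2 + 4/5*y - 9/5 → 4/5*y - 9/5
  leading term y: subtract (4/5)·g_2 from 4/5*y - 9/5 → -1
  leading term 1: no divisor's leading term divides it; move -1 to the remainder.
  normal form = -1.
The normal form is nonzero, so p ∉ I. Since p minus its normal form lies in I, I + (p) = I + (r) where r = -1; decide whether this ideal is the whole ring.
Here r = -1 is a nonzero constant, hence a unit: 1 ∈ I + (p), the Gröbner basis of I + (p) is {1}, and the enlarged system has no common solution — adjoining p is inconsistent.

Adjoining x**2 + 4/5*y - 9/5 makes the ideal the whole ring: the system is inconsistent.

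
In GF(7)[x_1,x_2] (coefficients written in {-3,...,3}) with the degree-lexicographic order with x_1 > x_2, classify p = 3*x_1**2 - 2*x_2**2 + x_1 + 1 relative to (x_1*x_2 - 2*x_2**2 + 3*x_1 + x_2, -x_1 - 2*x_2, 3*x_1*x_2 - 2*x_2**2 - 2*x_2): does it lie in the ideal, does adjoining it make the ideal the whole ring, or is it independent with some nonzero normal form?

First compute the reduced Gröbner basis of I by Buchberger's algorithm.
f_1 = x_1*x_2 - 2*x_2**2 + 3*x_1 + x_2, LT = x_1*x_2.
f_2 = -x_1 - 2*x_2, LT = x_1.
f_3 = 3*x_1*x_2 - 2*x_2**2 - 2*x_2, LT = x_1*x_2.

S(f_1,f_2): lcm = x_1*x_2. S = 3*x_2**2 + 3*x_1 + x_2.
  leading term x_2**2: no divisor's leading term divides it; move 3*x_2**2 to the remainder.
  leading term x_1: subtract (-3)·f_2 from 3*x_1 + x_2 → 2*x_2
  leading term x_2: no divisor's leading term divides it; move 2*x_2 to the remainder.
  remainder 3*x_2**2 + 2*x_2 ≠ 0; add h_4 = 3*x_2**2 + 2*x_2 to the basis.

S(f_1,f_3): lcm = x_1*x_2. S = x_2**2 + 3*x_1 - 3*x_2.
  leading term x_2**2: subtract (-2)·h_4 from x_2**2 + 3*x_1 - 3*x_2 → 3*x_1 + x_2
  leading term x_1: subtract (-3)·f_2 from 3*x_1 + x_2 → 2*x_2
  leading term x_2: no divisor's leading term divides it; move 2*x_2 to the remainder.
  remainder 2*x_2 ≠ 0; add h_5 = 2*x_2 to the basis.

The other S-polynomials (S(f_2,f_3), S(f_1,h_4), S(f_2,h_4), S(f_3,h_4), S(f_1,h_5), S(f_2,h_5), S(f_3,h_5), S(h_4,h_5)) all reduce to 0 modulo the current basis, so we have a Gröbner basis.
Inter-reduce: drop elements whose leading term is divisible by another's, tail-reduce, and make monic.
Reduced Gröbner basis: {x_1, x_2}.
Label its elements g_1 = x_1, g_2 = x_2.

Reduce p = 3*x_1**2 - 2*x_2**2 + x_1 + 1 modulo G:
  leading term x_1**2: subtract (3*x_1)·g_1 from 3*x_1**2 - 2*x_2**2 + x_1 + 1 → -2*x_2**2 + x_1 + 1
  leading term x_2**2: subtract (-2*x_2)·g_2 from -2*x_2**2 + x_1 + 1 → x_1 + 1
  leading term x_1: subtract (1)·g_1 from x_1 + 1 → 1
  leading term 1: no divisor's leading term divides it; move 1 to the remainder.
  normal form = 1.
The normal form is nonzero, so p ∉ I. Since p minus its normal form lies in I, I + (p) = I + (r) where r = 1; decide whether this ideal is the whole ring.
Here r = 1 is a nonzero constant, hence a unit: 1 ∈ I + (p), the Gröbner basis of I + (p) is {1}, and the enlarged system has no common solution — adjoining p is inconsistent.

Adjoining 3*x_1**2 - 2*x_2**2 + x_1 + 1 makes the ideal the whole ring: the system is inconsistent.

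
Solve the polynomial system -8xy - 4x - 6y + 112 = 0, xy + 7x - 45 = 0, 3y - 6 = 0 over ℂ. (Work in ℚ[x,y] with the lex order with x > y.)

{(5, 2)}

Compute a lex Gröbner basis by Buchberger's algorithm.
f_1 = -8xy - 4x - 6y + 112, LT = xy.
f_2 = xy + 7x - 45, LT = xy.
f_3 = 3y - 6, LT = y.

S(f_1,f_2): lcm = xy. S = -13/2x + ¾y + 31.
  leading term x: no divisor's leading term divides it; move -13/2x to the remainder.
  leading term y: subtract (¼)·f_3 from ¾y + 31 → 65/2
  leading term 1: no divisor's leading term divides it; move 65/2 to the remainder.
  remainder -13/2x + 65/2 ≠ 0; add h_4 = -13/2x + 65/2 to the basis.

The other S-polynomials (S(f_1,f_3), S(f_2,f_3), S(f_1,h_4), S(f_2,h_4), S(f_3,h_4)) all reduce to 0 modulo the current basis, so we have a Gröbner basis.
Inter-reduce: drop elements whose leading term is divisible by another's, tail-reduce, and make monic.
Reduced Gröbner basis: {x - 5, y - 2}.

Since the basis is lex-ordered, y - 2 is univariate in y. Its roots are {2}. Back-substituting each root into the other basis elements fixes the other coordinates.
  y = 2: the earlier basis element becomes x - 5 = 0, giving x = 5 — point (5, 2).
Substituting each solution back into the original system confirms all equations vanish.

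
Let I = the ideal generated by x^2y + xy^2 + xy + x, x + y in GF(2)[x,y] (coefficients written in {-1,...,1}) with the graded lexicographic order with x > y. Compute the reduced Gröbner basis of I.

G = {y^2 + y, x + y}

f_1 = x^2y + xy^2 + xy + x, LT = x^2y.
f_2 = x + y, LT = x.

S(f_1,f_2): lcm = x^2y. S = xy + x.
  reduce S modulo (f_1, f_2):
  remainder y^2 + y ≠ 0; add g_3 = y^2 + y to the basis.

The other S-polynomials (S(f_1,g_3), S(f_2,g_3)) all reduce to 0 modulo the current basis, so we have a Gröbner basis.
Inter-reduce: drop elements whose leading term is divisible by another's, tail-reduce, and make monic.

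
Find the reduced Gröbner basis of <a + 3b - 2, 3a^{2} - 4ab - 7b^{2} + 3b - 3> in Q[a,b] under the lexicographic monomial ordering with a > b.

f_1 = a + 3b - 2, LT = a.
f_2 = 3a^{2} - 4ab - 7b^{2} + 3b - 3, LT = a^{2}.

S(f_1,f_2): lcm = a^{2}. S = \tfrac{13}{3}ab - 2a + \tfrac{7}{3}b^{2} - b + 1.
  leading term ab: subtract (\tfrac{13}{3}b)·f_1 from \tfrac{13}{3}ab - 2a + \tfrac{7}{3}b^{2} - b + 1 → -2a - \tfrac{32}{3}b^{2} + \tfrac{23}{3}b + 1
  leading term a: subtract (-2)·f_1 from -2a - \tfrac{32}{3}b^{2} + \tfrac{23}{3}b + 1 → -\tfrac{32}{3}b^{2} + \tfrac{41}{3}b - 3
  leading term b^{2}: no divisor's leading term divides it; move -\tfrac{32}{3}b^{2} to the remainder.
  leading term b: no divisor's leading term divides it; move \tfrac{41}{3}b to the remainder.
  leading term 1: no divisor's leading term divides it; move -3 to the remainder.
  remainder -\tfrac{32}{3}b^{2} + \tfrac{41}{3}b - 3 ≠ 0; add g_3 = -\tfrac{32}{3}b^{2} + \tfrac{41}{3}b - 3 to the basis.

S(f_1,g_3): leading monomials are coprime, so the S-polynomial reduces to 0 (Buchberger's first criterion).
S(f_2,g_3): leading monomials are coprime, so the S-polynomial reduces to 0 (Buchberger's first criterion).
Every S-polynomial of the final basis reduces to 0, so we have a Gröbner basis.
Inter-reduce: drop elements whose leading term is divisible by another's, tail-reduce, and make monic.

G = {a + 3b - 2, b^{2} - \tfrac{41}{32}b + \tfrac{9}{32}}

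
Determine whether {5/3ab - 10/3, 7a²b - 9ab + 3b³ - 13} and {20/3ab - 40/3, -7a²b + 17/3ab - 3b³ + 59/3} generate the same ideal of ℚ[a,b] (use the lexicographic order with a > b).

Yes, the ideals are equal.

Two ideals are equal iff their reduced Gröbner bases coincide (the reduced basis is unique for a fixed ordering).
Buchberger on the first generating set:
f_1 = 5/3ab - 10/3, LT = ab.
f_2 = 7a²b - 9ab + 3b³ - 13, LT = a²b.

S(f_1,f_2): lcm = a²b. S = 9/7ab - 2a - 3/7b³ + 13/7.
  reduce S modulo (f_1, f_2):
  remainder -2a - 3/7b³ + 31/7 ≠ 0; add g_3 = -2a - 3/7b³ + 31/7 to the basis.

S(f_1,g_3): lcm = ab. S = -3/14b⁴ + 31/14b - 2.
  reduce S modulo (f_1, f_2, g_3):
  remainder -3/14b⁴ + 31/14b - 2 ≠ 0; add g_4 = -3/14b⁴ + 31/14b - 2 to the basis.

The other S-polynomials (S(f_2,g_3), S(f_1,g_4), S(f_2,g_4), S(g_3,g_4)) all reduce to 0 modulo the current basis, so we have a Gröbner basis.
Inter-reduce: drop elements whose leading term is divisible by another's, tail-reduce, and make monic.
Reduced Gröbner basis: {a + 3/14b³ - 31/14, b⁴ - 31/3b + 28/3}.

Buchberger on the second generating set:
h_1 = 20/3ab - 40/3, LT = ab.
h_2 = -7a²b + 17/3ab - 3b³ + 59/3, LT = a²b.

S(h_1,h_2): lcm = a²b. S = 17/21ab - 2a - 3/7b³ + 59/21.
  reduce S modulo (h_1, h_2):
  remainder -2a - 3/7b³ + 31/7 ≠ 0; add k_3 = -2a - 3/7b³ + 31/7 to the basis.

S(h_1,k_3): lcm = ab. S = -3/14b⁴ + 31/14b - 2.
  reduce S modulo (h_1, h_2, k_3):
  remainder -3/14b⁴ + 31/14b - 2 ≠ 0; add k_4 = -3/14b⁴ + 31/14b - 2 to the basis.

The other S-polynomials (S(h_2,k_3), S(h_1,k_4), S(h_2,k_4), S(k_3,k_4)) all reduce to 0 modulo the current basis, so we have a Gröbner basis.
Inter-reduce: drop elements whose leading term is divisible by another's, tail-reduce, and make monic.
Reduced Gröbner basis: {a + 3/14b³ - 31/14, b⁴ - 31/3b + 28/3}.

The two bases agree; hence the ideals are identical.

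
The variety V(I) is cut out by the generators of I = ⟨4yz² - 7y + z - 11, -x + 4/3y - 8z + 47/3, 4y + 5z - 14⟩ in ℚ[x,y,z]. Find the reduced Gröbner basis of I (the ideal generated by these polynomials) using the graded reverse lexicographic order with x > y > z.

G = {z³ - 14/5z² - 39/20z + 71/10, x + 29/3z - 61/3, y + 5/4z - 7/2}

f_1 = 4yz² - 7y + z - 11, LT = yz².
f_2 = -x + 4/3y - 8z + 47/3, LT = x.
f_3 = 4y + 5z - 14, LT = y.

S(f_1,f_3): lcm = yz². S = -5/4z³ + 7/2z² - 7/4y + ¼z - 11/4.
  leading term z³: no divisor's leading term divides it; move -5/4z³ to the remainder.
  leading term z²: no divisor's leading term divides it; move 7/2z² to the remainder.
  leading term y: subtract (-7/16)·f_3 from -7/4y + ¼z - 11/4 → 39/16z - 71/8
  leading term z: no divisor's leading term divides it; move 39/16z to the remainder.
  leading term 1: no divisor's leading term divides it; move -71/8 to the remainder.
  remainder -5/4z³ + 7/2z² + 39/16z - 71/8 ≠ 0; add g_4 = -5/4z³ + 7/2z² + 39/16z - 71/8 to the basis.

The other S-polynomials (S(f_1,f_2), S(f_2,f_3), S(f_1,g_4), S(f_2,g_4), S(f_3,g_4)) all reduce to 0 modulo the current basis, so we have a Gröbner basis.
Inter-reduce: drop elements whose leading term is divisible by another's, tail-reduce, and make monic.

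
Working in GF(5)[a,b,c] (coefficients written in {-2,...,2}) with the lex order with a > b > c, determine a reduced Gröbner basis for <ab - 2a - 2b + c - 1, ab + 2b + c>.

f_1 = ab - 2a - 2b + c - 1, LT = ab.
f_2 = ab + 2b + c, LT = ab.

S(f_1,f_2): lcm = ab. S = -2a + b - 1.
  leading term a: no divisor's leading term divides it; move -2a to the remainder.
  leading term b: no divisor's leading term divides it; move b to the remainder.
  leading term 1: no divisor's leading term divides it; move -1 to the remainder.
  remainder -2a + b - 1 ≠ 0; add g_3 = -2a + b - 1 to the basis.

S(f_1,g_3): lcm = ab. S = -2a - 2b^{2} + c - 1.
  leading term a: subtract (1)·g_3 from -2a - 2b^{2} + c - 1 → -2b^{2} - b + c
  leading term b^{2}: no divisor's leading term divides it; move -2b^{2} to the remainder.
  leading term b: no divisor's leading term divides it; move -b to the remainder.
  leading term c: no divisor's leading term divides it; move c to the remainder.
  remainder -2b^{2} - b + c ≠ 0; add g_4 = -2b^{2} - b + c to the basis.

The other S-polynomials (S(f_2,g_3), S(f_1,g_4), S(f_2,g_4), S(g_3,g_4)) all reduce to 0 modulo the current basis, so we have a Gröbner basis.
Inter-reduce: drop elements whose leading term is divisible by another's, tail-reduce, and make monic.

G = {a + 2b - 2, b^{2} - 2b + 2c}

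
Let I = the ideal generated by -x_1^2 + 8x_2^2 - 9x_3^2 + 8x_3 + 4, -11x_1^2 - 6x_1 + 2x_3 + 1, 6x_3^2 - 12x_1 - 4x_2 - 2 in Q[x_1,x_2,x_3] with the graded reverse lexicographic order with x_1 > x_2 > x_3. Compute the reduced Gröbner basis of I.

G = {x_1^2 + 6/11x_1 - 2/11x_3 - 1/11, x_2^2 - 24/11x_1 - 3/4x_2 + 43/44x_3 + 5/44, x_3^2 - 2x_1 - 2/3x_2 - 1/3}

f_1 = -x_1^2 + 8x_2^2 - 9x_3^2 + 8x_3 + 4, LT = x_1^2.
f_2 = -11x_1^2 - 6x_1 + 2x_3 + 1, LT = x_1^2.
f_3 = 6x_3^2 - 12x_1 - 4x_2 - 2, LT = x_3^2.

S(f_1,f_2): lcm = x_1^2. S = -8x_2^2 + 9x_3^2 - 6/11x_1 - 86/11x_3 - 43/11.
  reduce S modulo (f_1, f_2, f_3):
  remainder -8x_2^2 + 192/11x_1 + 6x_2 - 86/11x_3 - 10/11 ≠ 0; add g_4 = -8x_2^2 + 192/11x_1 + 6x_2 - 86/11x_3 - 10/11 to the basis.

The other S-polynomials (S(f_1,f_3), S(f_2,f_3), S(f_1,g_4), S(f_2,g_4), S(f_3,g_4)) all reduce to 0 modulo the current basis, so we have a Gröbner basis.
Inter-reduce: drop elements whose leading term is divisible by another's, tail-reduce, and make monic.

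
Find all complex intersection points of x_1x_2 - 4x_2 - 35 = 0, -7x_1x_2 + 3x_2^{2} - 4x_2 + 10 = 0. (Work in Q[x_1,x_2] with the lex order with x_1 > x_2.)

{(-3, -5), (293/47, 47/3)}

Compute a lex Gröbner basis by Buchberger's algorithm.
f_1 = x_1x_2 - 4x_2 - 35, LT = x_1x_2.
f_2 = -7x_1x_2 + 3x_2^{2} - 4x_2 + 10, LT = x_1x_2.

S(f_1,f_2): lcm = x_1x_2. S = \tfrac{3}{7}x_2^{2} - \tfrac{32}{7}x_2 - \tfrac{235}{7}.
  leading term x_2^{2}: no divisor's leading term divides it; move \tfrac{3}{7}x_2^{2} to the remainder.
  leading term x_2: no divisor's leading term divides it; move -\tfrac{32}{7}x_2 to the remainder.
  leading term 1: no divisor's leading term divides it; move -\tfrac{235}{7} to the remainder.
  remainder \tfrac{3}{7}x_2^{2} - \tfrac{32}{7}x_2 - \tfrac{235}{7} ≠ 0; add h_3 = \tfrac{3}{7}x_2^{2} - \tfrac{32}{7}x_2 - \tfrac{235}{7} to the basis.

S(f_1,h_3): lcm = x_1x_2^{2}. S = \tfrac{32}{3}x_1x_2 + \tfrac{235}{3}x_1 - 4x_2^{2} - 35x_2.
  leading term x_1x_2: subtract (\tfrac{32}{3})·f_1 from \tfrac{32}{3}x_1x_2 + \tfrac{235}{3}x_1 - 4x_2^{2} - 35x_2 → \tfrac{235}{3}x_1 - 4x_2^{2} + \tfrac{23}{3}x_2 + \tfrac{1120}{3}
  leading term x_1: no divisor's leading term divides it; move \tfrac{235}{3}x_1 to the remainder.
  leading term x_2^{2}: subtract (-\tfrac{28}{3})·h_3 from -4x_2^{2} + \tfrac{23}{3}x_2 + \tfrac{1120}{3} → -35x_2 + 60
  leading term x_2: no divisor's leading term divides it; move -35x_2 to the remainder.
  leading term 1: no divisor's leading term divides it; move 60 to the remainder.
  remainder \tfrac{235}{3}x_1 - 35x_2 + 60 ≠ 0; add h_4 = \tfrac{235}{3}x_1 - 35x_2 + 60 to the basis.

S(f_2,h_3): lcm = x_1x_2^{2}. S = \tfrac{32}{3}x_1x_2 + \tfrac{235}{3}x_1 - \tfrac{3}{7}x_2^{3} + \tfrac{4}{7}x_2^{2} - \tfrac{10}{7}x_2.
  leading term x_1x_2: subtract (\tfrac{32}{3})·f_1 from \tfrac{32}{3}x_1x_2 + \tfrac{235}{3}x_1 - \tfrac{3}{7}x_2^{3} + \tfrac{4}{7}x_2^{2} - \tfrac{10}{7}x_2 → \tfrac{235}{3}x_1 - \tfrac{3}{7}x_2^{3} + \tfrac{4}{7}x_2^{2} + \tfrac{866}{21}x_2 + \tfrac{1120}{3}
  leading term x_1: subtract (1)·h_4 from \tfrac{235}{3}x_1 - \tfrac{3}{7}x_2^{3} + \tfrac{4}{7}x_2^{2} + \tfrac{866}{21}x_2 + \tfrac{1120}{3} → -\tfrac{3}{7}x_2^{3} + \tfrac{4}{7}x_2^{2} + \tfrac{1601}{21}x_2 + \tfrac{940}{3}
  leading term x_2^{3}: subtract (-x_2)·h_3 from -\tfrac{3}{7}x_2^{3} + \tfrac{4}{7}x_2^{2} + \tfrac{1601}{21}x_2 + \tfrac{940}{3} → -4x_2^{2} + \tfrac{128}{3}x_2 + \tfrac{940}{3}
  leading term x_2^{2}: subtract (-\tfrac{28}{3})·h_3 from -4x_2^{2} + \tfrac{128}{3}x_2 + \tfrac{940}{3} → 0
  remainder 0.

S(f_1,h_4): lcm = x_1x_2. S = \tfrac{21}{47}x_2^{2} - \tfrac{224}{47}x_2 - 35.
  leading term x_2^{2}: subtract (\tfrac{49}{47})·h_3 from \tfrac{21}{47}x_2^{2} - \tfrac{224}{47}x_2 - 35 → 0
  remainder 0.

S(f_2,h_4): lcm = x_1x_2. S = \tfrac{6}{329}x_2^{2} - \tfrac{64}{329}x_2 - \tfrac{10}{7}.
  leading term x_2^{2}: subtract (\tfrac{2}{47})·h_3 from \tfrac{6}{329}x_2^{2} - \tfrac{64}{329}x_2 - \tfrac{10}{7} → 0
  remainder 0.

S(h_3,h_4): leading monomials are coprime, so the S-polynomial reduces to 0 (Buchberger's first criterion).
Every S-polynomial of the final basis reduces to 0, so we have a Gröbner basis.
Inter-reduce: drop elements whose leading term is divisible by another's, tail-reduce, and make monic.
Reduced Gröbner basis: {x_1 - \tfrac{21}{47}x_2 + \tfrac{36}{47}, x_2^{2} - \tfrac{32}{3}x_2 - \tfrac{235}{3}}.

Since the basis is lex-ordered, x_2^{2} - \tfrac{32}{3}x_2 - \tfrac{235}{3} is univariate in x_2. Its roots are {-5, 47/3}. Back-substituting each root into the other basis elements fixes the other coordinates.
  x_2 = -5: the earlier basis element becomes x_1 + 3 = 0, giving x_1 = -3 — point (-3, -5).
  x_2 = 47/3: the earlier basis element becomes x_1 - \tfrac{293}{47} = 0, giving x_1 = 293/47 — point (293/47, 47/3).
Zero-dimensionality of the ideal guarantees finitely many solutions over ℂ.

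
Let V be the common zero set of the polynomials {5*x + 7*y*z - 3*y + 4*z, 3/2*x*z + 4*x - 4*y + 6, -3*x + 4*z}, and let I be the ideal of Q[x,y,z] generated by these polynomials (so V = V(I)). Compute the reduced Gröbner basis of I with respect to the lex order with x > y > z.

f_1 = 5*x + 7*y*z - 3*y + 4*z, LT = x.
f_2 = 3/2*x*z + 4*x - 4*y + 6, LT = x*z.
f_3 = -3*x + 4*z, LT = x.

S(f_1,f_2): lcm = x*z. S = -8/3*x + 7/5*y*z**2 - 3/5*y*z + 8/3*y + 4/5*z**2 - 4.
  leading term x: subtract (-8/15)·f_1 from -8/3*x + 7/5*y*z**2 - 3/5*y*z + 8/3*y + 4/5*z**2 - 4 → 7/5*y*z**2 + 47/15*y*z + 16/15*y + 4/5*z**2 + 32/15*z - 4
  leading term y*z**2: no divisor's leading term divides it; move 7/5*y*z**2 to the remainder.
  leading term y*z: no divisor's leading term divides it; move 47/15*y*z to the remainder.
  leading term y: no divisor's leading term divides it; move 16/15*y to the remainder.
  leading term z**2: no divisor's leading term divides it; move 4/5*z**2 to the remainder.
  leading term z: no divisor's leading term divides it; move 32/15*z to the remainder.
  leading term 1: no divisor's leading term divides it; move -4 to the remainder.
  remainder 7/5*y*z**2 + 47/15*y*z + 16/15*y + 4/5*z**2 + 32/15*z - 4 ≠ 0; add g_4 = 7/5*y*z**2 + 47/15*y*z + 16/15*y + 4/5*z**2 + 32/15*z - 4 to the basis.

S(f_1,f_3): lcm = x. S = 7/5*y*z - 3/5*y + 32/15*z.
  leading term y*z: no divisor's leading term divides it; move 7/5*y*z to the remainder.
  leading term y: no divisor's leading term divides it; move -3/5*y to the remainder.
  leading term z: no divisor's leading term divides it; move 32/15*z to the remainder.
  remainder 7/5*y*z - 3/5*y + 32/15*z ≠ 0; add g_5 = 7/5*y*z - 3/5*y + 32/15*z to the basis.

S(f_2,f_3): lcm = x*z. S = 8/3*x - 8/3*y + 4/3*z**2 + 4.
  leading term x: subtract (8/15)·f_1 from 8/3*x - 8/3*y + 4/3*z**2 + 4 → -56/15*y*z - 16/15*y + 4/3*z**2 - 32/15*z + 4
  leading term y*z: subtract (-8/3)·g_5 from -56/15*y*z - 16/15*y + 4/3*z**2 - 32/15*z + 4 → -8/3*y + 4/3*z**2 + 32/9*z + 4
  leading term y: no divisor's leading term divides it; move -8/3*y to the remainder.
  leading term z**2: no divisor's leading term divides it; move 4/3*z**2 to the remainder.
  leading term z: no divisor's leading term divides it; move 32/9*z to the remainder.
  leading term 1: no divisor's leading term divides it; move 4 to the remainder.
  remainder -8/3*y + 4/3*z**2 + 32/9*z + 4 ≠ 0; add g_6 = -8/3*y + 4/3*z**2 + 32/9*z + 4 to the basis.

S(g_4,g_6): lcm = y*z**2. S = 47/21*y*z + 16/21*y + 1/2*z**4 + 4/3*z**3 + 29/14*z**2 + 32/21*z - 20/7.
  leading term y*z: subtract (235/147)·g_5 from 47/21*y*z + 16/21*y + 1/2*z**4 + 4/3*z**3 + 29/14*z**2 + 32/21*z - 20/7 → 253/147*y + 1/2*z**4 + 4/3*z**3 + 29/14*z**2 - 832/441*z - 20/7
  leading term y: subtract (-253/392)·g_6 from 253/147*y + 1/2*z**4 + 4/3*z**3 + 29/14*z**2 - 832/441*z - 20/7 → 1/2*z**4 + 4/3*z**3 + 431/147*z**2 + 20/49*z - 27/98
  leading term z**4: no divisor's leading term divides it; move 1/2*z**4 to the remainder.
  leading term z**3: no divisor's leading term divides it; move 4/3*z**3 to the remainder.
  leading term z**2: no divisor's leading term divides it; move 431/147*z**2 to the remainder.
  leading term z: no divisor's leading term divides it; move 20/49*z to the remainder.
  leading term 1: no divisor's leading term divides it; move -27/98 to the remainder.
  remainder 1/2*z**4 + 4/3*z**3 + 431/147*z**2 + 20/49*z - 27/98 ≠ 0; add g_7 = 1/2*z**4 + 4/3*z**3 + 431/147*z**2 + 20/49*z - 27/98 to the basis.

S(g_5,g_6): lcm = y*z. S = -3/7*y + 1/2*z**3 + 4/3*z**2 + 127/42*z.
  leading term y: subtract (9/56)·g_6 from -3/7*y + 1/2*z**3 + 4/3*z**2 + 127/42*z → 1/2*z**3 + 47/42*z**2 + 103/42*z - 9/14
  leading term z**3: no divisor's leading term divides it; move 1/2*z**3 to the remainder.
  leading term z**2: no divisor's leading term divides it; move 47/42*z**2 to the remainder.
  leading term z: no divisor's leading term divides it; move 103/42*z to the remainder.
  leading term 1: no divisor's leading term divides it; move -9/14 to the remainder.
  remainder 1/2*z**3 + 47/42*z**2 + 103/42*z - 9/14 ≠ 0; add g_8 = 1/2*z**3 + 47/42*z**2 + 103/42*z - 9/14 to the basis.

The other S-polynomials (S(f_1,g_4), S(f_2,g_4), S(f_3,g_4), S(f_1,g_5), S(f_2,g_5), S(f_3,g_5), S(g_4,g_5), S(f_1,g_6), S(f_2,g_6), S(f_3,g_6), S(f_1,g_7), S(f_2,g_7), S(f_3,g_7), S(g_4,g_7), S(g_5,g_7), S(g_6,g_7), S(f_1,g_8), S(f_2,g_8), S(f_3,g_8), S(g_4,g_8), S(g_5,g_8), S(g_6,g_8), S(g_7,g_8)) all reduce to 0 modulo the current basis, so we have a Gröbner basis.
Inter-reduce: drop elements whose leading term is divisible by another's, tail-reduce, and make monic.

G = {x - 4/3*z, y - 1/2*z**2 - 4/3*z - 3/2, z**3 + 47/21*z**2 + 103/21*z - 9/7}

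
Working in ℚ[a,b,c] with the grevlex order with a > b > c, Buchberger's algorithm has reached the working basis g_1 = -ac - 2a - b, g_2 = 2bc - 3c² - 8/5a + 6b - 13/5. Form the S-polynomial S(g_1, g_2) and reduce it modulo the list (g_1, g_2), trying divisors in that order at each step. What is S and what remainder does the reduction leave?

lcm(LM(g_1), LM(g_2)) = abc.
S = (lcm/LT(g_1))·g_1 − (lcm/LT(g_2))·g_2 = 3/2ac² + ⅘a² - ab + b² + 13/10a.
Reduce S modulo (g_1, g_2) in that order:
  leading term ac²: subtract (-3/2c)·g_1 from 3/2ac² + ⅘a² - ab + b² + 13/10a → ⅘a² - ab + b² - 3ac - 3/2bc + 13/10a
  leading term a²: no divisor's leading term divides it; move ⅘a² to the remainder.
  leading term ab: no divisor's leading term divides it; move -ab to the remainder.
  leading term b²: no divisor's leading term divides it; move b² to the remainder.
  leading term ac: subtract (3)·g_1 from -3ac - 3/2bc + 13/10a → -3/2bc + 73/10a + 3b
  leading term bc: subtract (-¾)·g_2 from -3/2bc + 73/10a + 3b → -9/4c² + 61/10a + 15/2b - 39/20
  leading term c²: no divisor's leading term divides it; move -9/4c² to the remainder.
  leading term a: no divisor's leading term divides it; move 61/10a to the remainder.
  leading term b: no divisor's leading term divides it; move 15/2b to the remainder.
  leading term 1: no divisor's leading term divides it; move -39/20 to the remainder.
The remainder ⅘a² - ab + b² - 9/4c² + 61/10a + 15/2b - 39/20 is nonzero, so it would be added as the next basis element.
This is the inner loop of Buchberger's algorithm — each nonzero remainder becomes a new basis element.

S(g_1, g_2) = 3/2ac² + ⅘a² - ab + b² + 13/10a; remainder on division = ⅘a² - ab + b² - 9/4c² + 61/10a + 15/2b - 39/20.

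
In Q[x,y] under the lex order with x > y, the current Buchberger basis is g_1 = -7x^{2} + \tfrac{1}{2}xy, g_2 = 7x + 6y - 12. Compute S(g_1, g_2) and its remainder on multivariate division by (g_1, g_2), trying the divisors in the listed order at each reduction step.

S(g_1, g_2) = -\tfrac{13}{14}xy + \tfrac{12}{7}x; remainder on division = \tfrac{39}{49}y^{2} - \tfrac{150}{49}y + \tfrac{144}{49}.

lcm(LM(g_1), LM(g_2)) = x^{2}.
S = (lcm/LT(g_1))·g_1 − (lcm/LT(g_2))·g_2 = -\tfrac{13}{14}xy + \tfrac{12}{7}x.
Reduce S modulo (g_1, g_2) in that order:
  leading term xy: subtract (-\tfrac{13}{98}y)·g_2 from -\tfrac{13}{14}xy + \tfrac{12}{7}x → \tfrac{12}{7}x + \tfrac{39}{49}y^{2} - \tfrac{78}{49}y
  leading term x: subtract (\tfrac{12}{49})·g_2 from \tfrac{12}{7}x + \tfrac{39}{49}y^{2} - \tfrac{78}{49}y → \tfrac{39}{49}y^{2} - \tfrac{150}{49}y + \tfrac{144}{49}
  leading term y^{2}: no divisor's leading term divides it; move \tfrac{39}{49}y^{2} to the remainder.
  leading term y: no divisor's leading term divides it; move -\tfrac{150}{49}y to the remainder.
  leading term 1: no divisor's leading term divides it; move \tfrac{144}{49} to the remainder.
The remainder \tfrac{39}{49}y^{2} - \tfrac{150}{49}y + \tfrac{144}{49} is nonzero, so it would be added as the next basis element.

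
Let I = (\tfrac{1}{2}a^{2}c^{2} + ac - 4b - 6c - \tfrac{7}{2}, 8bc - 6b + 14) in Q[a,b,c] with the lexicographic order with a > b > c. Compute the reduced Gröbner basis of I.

G = {a^{2}b - \tfrac{28}{9}a^{2}c - \tfrac{7}{3}a^{2} + \tfrac{8}{3}ab - \tfrac{56}{9}a - \tfrac{128}{9}b^{2} - \tfrac{256}{9}b + \tfrac{112}{3}, a^{2}c^{2} + 2ac - 8b - 12c - 7, bc - \tfrac{3}{4}b + \tfrac{7}{4}}

Buchberger's algorithm terminates because the ascending chain of leading-term ideals stabilizes.

f_1 = \tfrac{1}{2}a^{2}c^{2} + ac - 4b - 6c - \tfrac{7}{2}, LT = a^{2}c^{2}.
f_2 = 8bc - 6b + 14, LT = bc.

S(f_1,f_2): lcm = a^{2}bc^{2}. S = \tfrac{3}{4}a^{2}bc - \tfrac{7}{4}a^{2}c + 2abc - 8b^{2} - 12bc - 7b.
  reduce S modulo (f_1, f_2):
  remainder \tfrac{9}{16}a^{2}b - \tfrac{7}{4}a^{2}c - \tfrac{21}{16}a^{2} + \tfrac{3}{2}ab - \tfrac{7}{2}a - 8b^{2} - 16b + 21 ≠ 0; add g_3 = \tfrac{9}{16}a^{2}b - \tfrac{7}{4}a^{2}c - \tfrac{21}{16}a^{2} + \tfrac{3}{2}ab - \tfrac{7}{2}a - 8b^{2} - 16b + 21 to the basis.

The other S-polynomials (S(f_1,g_3), S(f_2,g_3)) all reduce to 0 modulo the current basis, so we have a Gröbner basis.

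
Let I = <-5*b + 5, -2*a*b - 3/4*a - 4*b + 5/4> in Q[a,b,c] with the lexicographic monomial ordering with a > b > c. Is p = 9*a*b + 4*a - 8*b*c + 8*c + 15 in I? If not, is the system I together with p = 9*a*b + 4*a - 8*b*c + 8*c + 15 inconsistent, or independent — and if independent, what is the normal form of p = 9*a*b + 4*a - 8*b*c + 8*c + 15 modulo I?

Adjoining 9*a*b + 4*a - 8*b*c + 8*c + 15 makes the ideal the whole ring: the system is inconsistent.

First compute the reduced Gröbner basis of I by Buchberger's algorithm.
f_1 = -5*b + 5, LT = b.
f_2 = -2*a*b - 3/4*a - 4*b + 5/4, LT = a*b.

S(f_1,f_2): lcm = a*b. S = -11/8*a - 2*b + 5/8.
  leading term a: no divisor's leading term divides it; move -11/8*a to the remainder.
  leading term b: subtract (2/5)·f_1 from -2*b + 5/8 → -11/8
  leading term 1: no divisor's leading term divides it; move -11/8 to the remainder.
  remainder -11/8*a - 11/8 ≠ 0; add h_3 = -11/8*a - 11/8 to the basis.

S(f_1,h_3): leading monomials are coprime, so the S-polynomial reduces to 0 (Buchberger's first criterion).
S(f_2,h_3): lcm = a*b. S = 3/8*a + b - 5/8.
  leading term a: subtract (-3/11)·h_3 from 3/8*a + b - 5/8 → b - 1
  leading term b: subtract (-1/5)·f_1 from b - 1 → 0
  remainder 0.

Every S-polynomial of the final basis reduces to 0, so we have a Gröbner basis.
Inter-reduce: drop elements whose leading term is divisible by another's, tail-reduce, and make monic.
Reduced Gröbner basis: {a + 1, b - 1}.
Label its elements g_1 = a + 1, g_2 = b - 1.

Reduce p = 9*a*b + 4*a - 8*b*c + 8*c + 15 modulo G:
  leading term a*b: subtract (9*b)·g_1 from 9*a*b + 4*a - 8*b*c + 8*c + 15 → 4*a - 8*b*c - 9*b + 8*c + 15
  leading term a: subtract (4)·g_1 from 4*a - 8*b*c - 9*b + 8*c + 15 → -8*b*c - 9*b + 8*c + 11
  leading term b*c: subtract (-8*c)·g_2 from -8*b*c - 9*b + 8*c + 11 → -9*b + 11
  leading term b: subtract (-9)·g_2 from -9*b + 11 → 2
  leading term 1: no divisor's leading term divides it; move 2 to the remainder.
  normal form = 2.
The normal form is nonzero, so p ∉ I. Since p minus its normal form lies in I, I + (p) = I + (r) where r = 2; decide whether this ideal is the whole ring.
Here r = 2 is a nonzero constant, hence a unit: 1 ∈ I + (p), the Gröbner basis of I + (p) is {1}, and the enlarged system has no common solution — adjoining p is inconsistent.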